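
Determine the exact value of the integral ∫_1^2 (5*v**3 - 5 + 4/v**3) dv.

61/4

By the power rule, an antiderivative is F(v) = 5*v**4/4 - 5*v - 2/v**2.
Then F(2) - F(1) = (19/2) - (-23/4) = 61/4.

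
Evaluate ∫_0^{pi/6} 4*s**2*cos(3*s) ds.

Integrate by parts twice (u = s^2, dv = 4*cos(3*s) ds).
An antiderivative is F(s) = 4*s**2*sin(3*s)/3 + 8*s*cos(3*s)/9 - 8*sin(3*s)/27.
Then F(pi/6) - F(0) = (-8/27 + pi**2/27) - (0) = -8/27 + pi**2/27.

-8/27 + pi**2/27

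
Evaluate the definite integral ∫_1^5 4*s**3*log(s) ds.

-156 + 625*log(5)

Integrate by parts once (u = ln s, dv = 4*s**3 ds).
An antiderivative is F(s) = s**4*(4*log(s) - 1)/4.
Then F(5) - F(1) = (-625/4 + 625*log(5)) - (-1/4) = -156 + 625*log(5).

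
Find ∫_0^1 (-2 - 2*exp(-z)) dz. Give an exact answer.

An antiderivative is F(z) = -2*z + 2*exp(-z).
Then F(1) - F(0) = (-2 + 2*exp(-1)) - (2) = -4 + 2*exp(-1).

-4 + 2*exp(-1)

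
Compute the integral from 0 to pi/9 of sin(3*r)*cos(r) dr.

-cos(2*pi/9)/4 - sin(pi/18)/8 + 3/8

Use the identity sin(3*r)cos(r) = [sin(4*r) + sin(2*r)]/2.
An antiderivative is F(r) = -cos(2*r)/4 - cos(4*r)/8.
Then F(pi/9) - F(0) = (-cos(2*pi/9)/4 - sin(pi/18)/8) - (-3/8) = -cos(2*pi/9)/4 - sin(pi/18)/8 + 3/8.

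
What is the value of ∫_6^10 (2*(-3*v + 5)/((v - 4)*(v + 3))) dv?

Factor the denominator: v**2 - v - 12 = (v + 3)(v - 4).
Partial fractions: 2*(-3*v + 5)/((v - 4)*(v + 3)) = -4/(v + 3) - 2/(v - 4).
An antiderivative is F(v) = -2*log(v - 4) - 4*log(v + 3).
Then F(10) - F(6) = (-4*log(13) - 2*log(3) - 2*log(2)) - (-8*log(3) - 2*log(2)) = -4*log(13) + 6*log(3).

-4*log(13) + 6*log(3)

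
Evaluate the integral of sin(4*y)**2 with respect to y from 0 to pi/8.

pi/16

Use the identity sin^2(4*y) = (1 - cos(8*y))/2.
An antiderivative is F(y) = y/2 - sin(8*y)/16.
Then F(pi/8) - F(0) = (pi/16) - (0) = pi/16.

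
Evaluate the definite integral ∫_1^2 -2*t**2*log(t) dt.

14/9 - 16*log(2)/3

Integrate by parts once (u = ln t, dv = -2*t**2 dt).
An antiderivative is F(t) = -2*t**3*(3*log(t) - 1)/9.
Then F(2) - F(1) = (16/9 - 16*log(2)/3) - (2/9) = 14/9 - 16*log(2)/3.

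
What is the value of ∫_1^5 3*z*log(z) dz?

-18 + 75*log(5)/2

Integrate by parts once (u = ln z, dv = 3*z dz).
An antiderivative is F(z) = 3*z**2*(2*log(z) - 1)/4.
Then F(5) - F(1) = (-75/4 + 75*log(5)/2) - (-3/4) = -18 + 75*log(5)/2.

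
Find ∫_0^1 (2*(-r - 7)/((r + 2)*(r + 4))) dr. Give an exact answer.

-5*log(3) - log(2) + 3*log(5)

Factor the denominator: r**2 + 6*r + 8 = (r + 4)(r + 2).
Partial fractions: 2*(-r - 7)/((r + 2)*(r + 4)) = 3/(r + 4) - 5/(r + 2).
An antiderivative is F(r) = -5*log(r + 2) + 3*log(r + 4).
Then F(1) - F(0) = (-5*log(3) + 3*log(5)) - (log(2)) = -5*log(3) - log(2) + 3*log(5).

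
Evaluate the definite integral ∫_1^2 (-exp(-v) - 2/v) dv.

-2*log(2) - exp(-1) + exp(-2)

An antiderivative is F(v) = -2*log(v) + exp(-v).
Then F(2) - F(1) = (-2*log(2) + exp(-2)) - (exp(-1)) = -2*log(2) - exp(-1) + exp(-2).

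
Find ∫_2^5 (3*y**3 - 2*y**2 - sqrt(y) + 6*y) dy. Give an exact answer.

By the power rule, an antiderivative is F(y) = 3*y**4/4 - 2*y**(3/2)/3 - 2*y**3/3 + 3*y**2.
Then F(5) - F(2) = (5525/12 - 10*sqrt(5)/3) - (56/3 - 4*sqrt(2)/3) = -10*sqrt(5)/3 + 4*sqrt(2)/3 + 1767/4.

-10*sqrt(5)/3 + 4*sqrt(2)/3 + 1767/4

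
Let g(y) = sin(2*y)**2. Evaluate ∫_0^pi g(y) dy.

Use the identity sin^2(2*y) = (1 - cos(4*y))/2.
An antiderivative is F(y) = y/2 - sin(4*y)/8.
Then F(pi) - F(0) = (pi/2) - (0) = pi/2.

pi/2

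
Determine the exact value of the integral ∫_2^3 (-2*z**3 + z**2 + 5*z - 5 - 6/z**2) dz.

-59/3

By the power rule, an antiderivative is F(z) = -z**4/2 + z**3/3 + 5*z**2/2 - 5*z + 6/z.
Then F(3) - F(2) = (-22) - (-7/3) = -59/3.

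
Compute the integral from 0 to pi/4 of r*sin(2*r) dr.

1/4

Integrate by parts once (u = r, dv = sin(2*r) dr).
An antiderivative is F(r) = -r*cos(2*r)/2 + sin(2*r)/4.
Then F(pi/4) - F(0) = (1/4) - (0) = 1/4.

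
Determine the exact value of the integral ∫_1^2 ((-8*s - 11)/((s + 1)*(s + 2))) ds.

-7*log(2) + 2*log(3)

Factor the denominator: s**2 + 3*s + 2 = (s + 2)(s + 1).
Partial fractions: (-8*s - 11)/((s + 1)*(s + 2)) = -5/(s + 2) - 3/(s + 1).
An antiderivative is F(s) = -3*log(s + 1) - 5*log(s + 2).
Then F(2) - F(1) = (-10*log(2) - 3*log(3)) - (-5*log(3) - 3*log(2)) = -7*log(2) + 2*log(3).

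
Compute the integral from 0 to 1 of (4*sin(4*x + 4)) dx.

Let u = 4*x + 4, so du = 4 dx. When x = 0, u = 4; when x = 1, u = 8.
The integral becomes ∫ sin(u) du from 4 to 8, with antiderivative -cos(u).
Back in x: F(x) = -cos(4*x + 4).
Then F(1) - F(0) = (-cos(8)) - (-cos(4)) = cos(4) - cos(8).

cos(4) - cos(8)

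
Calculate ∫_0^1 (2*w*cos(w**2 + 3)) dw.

Let u = w**2 + 3, so du = 2*w dw. When w = 0, u = 3; when w = 1, u = 4.
The integral becomes ∫ cos(u) du from 3 to 4, with antiderivative sin(u).
Back in w: F(w) = sin(w**2 + 3).
Then F(1) - F(0) = (sin(4)) - (sin(3)) = sin(4) - sin(3).

sin(4) - sin(3)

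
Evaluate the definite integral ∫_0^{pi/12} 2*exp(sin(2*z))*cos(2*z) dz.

-1 + exp(1/2)

Let u = sin(2*z), so du = 2*cos(2*z) dz. When z = 0, u = 0; when z = pi/12, u = 1/2.
The integral becomes ∫ exp(u) du from 0 to 1/2, with antiderivative exp(u).
Back in z: F(z) = exp(sin(2*z)).
Then F(pi/12) - F(0) = (exp(1/2)) - (1) = -1 + exp(1/2).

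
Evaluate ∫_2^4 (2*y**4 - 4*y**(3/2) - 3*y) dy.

By the power rule, an antiderivative is F(y) = -8*y**(5/2)/5 + 2*y**5/5 - 3*y**2/2.
Then F(4) - F(2) = (1672/5) - (34/5 - 32*sqrt(2)/5) = 32*sqrt(2)/5 + 1638/5.

32*sqrt(2)/5 + 1638/5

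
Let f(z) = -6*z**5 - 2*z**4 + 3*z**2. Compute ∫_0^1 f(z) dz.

By the power rule, an antiderivative is F(z) = -z**6 - 2*z**5/5 + z**3.
Then F(1) - F(0) = (-2/5) - (0) = -2/5.

-2/5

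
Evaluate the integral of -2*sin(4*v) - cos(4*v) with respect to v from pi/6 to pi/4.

-1/4 + sqrt(3)/8

An antiderivative is F(v) = -sin(4*v)/4 + cos(4*v)/2.
Then F(pi/4) - F(pi/6) = (-1/2) - (-1/4 - sqrt(3)/8) = -1/4 + sqrt(3)/8.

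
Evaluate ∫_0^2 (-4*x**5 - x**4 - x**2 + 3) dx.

-686/15

By the power rule, an antiderivative is F(x) = -2*x**6/3 - x**5/5 - x**3/3 + 3*x.
Then F(2) - F(0) = (-686/15) - (0) = -686/15.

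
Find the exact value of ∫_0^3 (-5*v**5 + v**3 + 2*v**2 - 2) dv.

By the power rule, an antiderivative is F(v) = -5*v**6/6 + v**4/4 + 2*v**3/3 - 2*v.
Then F(3) - F(0) = (-2301/4) - (0) = -2301/4.

-2301/4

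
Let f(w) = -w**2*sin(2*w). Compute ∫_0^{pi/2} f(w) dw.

1/2 - pi**2/8

Integrate by parts twice (u = w^2, dv = -sin(2*w) dw).
An antiderivative is F(w) = w**2*cos(2*w)/2 - w*sin(2*w)/2 - cos(2*w)/4.
Then F(pi/2) - F(0) = (1/4 - pi**2/8) - (-1/4) = 1/2 - pi**2/8.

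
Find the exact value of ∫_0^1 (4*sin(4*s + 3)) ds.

cos(3) - cos(7)

Let u = 4*s + 3, so du = 4 ds. When s = 0, u = 3; when s = 1, u = 7.
The integral becomes ∫ sin(u) du from 3 to 7, with antiderivative -cos(u).
Back in s: F(s) = -cos(4*s + 3).
Then F(1) - F(0) = (-cos(7)) - (-cos(3)) = cos(3) - cos(7).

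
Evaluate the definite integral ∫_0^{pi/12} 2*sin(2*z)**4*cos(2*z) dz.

Let u = sin(2*z), so du = 2*cos(2*z) dz. When z = 0, u = 0; when z = pi/12, u = 1/2.
The integral becomes ∫ u**4 du from 0 to 1/2, with antiderivative u**5/5.
Back in z: F(z) = sin(2*z)**5/5.
Then F(pi/12) - F(0) = (1/160) - (0) = 1/160.

1/160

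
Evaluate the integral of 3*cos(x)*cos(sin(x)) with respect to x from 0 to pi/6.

3*sin(1/2)

Let u = sin(x), so du = cos(x) dx. When x = 0, u = 0; when x = pi/6, u = 1/2.
The integral becomes 3·∫ cos(u) du from 0 to 1/2, with antiderivative 3*sin(u).
Back in x: F(x) = 3*sin(sin(x)).
Then F(pi/6) - F(0) = (3*sin(1/2)) - (0) = 3*sin(1/2).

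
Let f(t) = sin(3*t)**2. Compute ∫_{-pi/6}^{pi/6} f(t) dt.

Use the identity sin^2(3*t) = (1 - cos(6*t))/2.
An antiderivative is F(t) = t/2 - sin(6*t)/12.
Then F(pi/6) - F(-pi/6) = (pi/12) - (-pi/12) = pi/6.

pi/6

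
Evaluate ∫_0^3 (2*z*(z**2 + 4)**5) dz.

Let u = z**2 + 4, so du = 2*z dz. When z = 0, u = 4; when z = 3, u = 13.
The integral becomes ∫ u**5 du from 4 to 13, with antiderivative u**6/6.
Back in z: F(z) = (z**2 + 4)**6/6.
Then F(3) - F(0) = (4826809/6) - (2048/3) = 1607571/2.

1607571/2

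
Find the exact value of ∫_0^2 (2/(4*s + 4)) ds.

An antiderivative is F(s) = log(4*s + 4)/2.
Then F(2) - F(0) = (log(12)/2) - (log(2)) = log(3)/2.

log(3)/2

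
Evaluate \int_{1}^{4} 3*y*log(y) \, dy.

-45/4 + 48*log(2)

Integrate by parts once (u = ln y, dv = 3*y dy).
An antiderivative is F(y) = 3*y**2*(2*log(y) - 1)/4.
Then F(4) - F(1) = (-12 + 48*log(2)) - (-3/4) = -45/4 + 48*log(2).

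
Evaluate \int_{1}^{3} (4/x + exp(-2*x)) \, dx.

(-1 + exp(4) + 8*exp(6)*log(3))*exp(-6)/2

An antiderivative is F(x) = 4*log(x) - exp(-2*x)/2.
Then F(3) - F(1) = (-exp(-6)/2 + 4*log(3)) - (-exp(-2)/2) = (-1 + exp(4) + 8*exp(6)*log(3))*exp(-6)/2.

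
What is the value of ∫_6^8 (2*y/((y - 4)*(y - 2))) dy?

log(64/9)

Factor the denominator: y**2 - 6*y + 8 = (y - 2)(y - 4).
Partial fractions: 2*y/((y - 4)*(y - 2)) = -2/(y - 2) + 4/(y - 4).
An antiderivative is F(y) = 4*log(y - 4) - 2*log(y - 2).
Then F(8) - F(6) = (log(64/9)) - (0) = log(64/9).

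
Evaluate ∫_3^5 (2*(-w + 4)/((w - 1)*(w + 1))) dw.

Factor the denominator: w**2 - 1 = (w + 1)(w - 1).
Partial fractions: 2*(-w + 4)/((w - 1)*(w + 1)) = -5/(w + 1) + 3/(w - 1).
An antiderivative is F(w) = 3*log(w - 1) - 5*log(w + 1).
Then F(5) - F(3) = (-5*log(3) + log(2)) - (-7*log(2)) = -5*log(3) + 8*log(2).

-5*log(3) + 8*log(2)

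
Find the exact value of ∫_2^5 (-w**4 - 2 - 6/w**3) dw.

-62523/100

By the power rule, an antiderivative is F(w) = -w**5/5 - 2*w + 3/w**2.
Then F(5) - F(2) = (-15872/25) - (-193/20) = -62523/100.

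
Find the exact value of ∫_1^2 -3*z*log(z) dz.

9/4 - log(64)

Integrate by parts once (u = ln z, dv = -3*z dz).
An antiderivative is F(z) = -3*z**2*(2*log(z) - 1)/4.
Then F(2) - F(1) = (3 - log(64)) - (3/4) = 9/4 - log(64).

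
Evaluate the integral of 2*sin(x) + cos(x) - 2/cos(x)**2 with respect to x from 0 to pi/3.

An antiderivative is F(x) = sin(x) - 2*cos(x) - 2*tan(x).
Then F(pi/3) - F(0) = (-3*sqrt(3)/2 - 1) - (-2) = 1 - 3*sqrt(3)/2.

1 - 3*sqrt(3)/2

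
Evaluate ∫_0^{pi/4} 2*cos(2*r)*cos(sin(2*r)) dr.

sin(1)

Let u = sin(2*r), so du = 2*cos(2*r) dr. When r = 0, u = 0; when r = pi/4, u = 1.
The integral becomes ∫ cos(u) du from 0 to 1, with antiderivative sin(u).
Back in r: F(r) = sin(sin(2*r)).
Then F(pi/4) - F(0) = (sin(1)) - (0) = sin(1).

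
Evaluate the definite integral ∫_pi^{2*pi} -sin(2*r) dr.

0

An antiderivative is F(r) = cos(2*r)/2.
Then F(2*pi) - F(pi) = (1/2) - (1/2) = 0.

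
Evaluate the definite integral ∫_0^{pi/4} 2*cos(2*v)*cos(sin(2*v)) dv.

Let u = sin(2*v), so du = 2*cos(2*v) dv. When v = 0, u = 0; when v = pi/4, u = 1.
The integral becomes ∫ cos(u) du from 0 to 1, with antiderivative sin(u).
Back in v: F(v) = sin(sin(2*v)).
Then F(pi/4) - F(0) = (sin(1)) - (0) = sin(1).

sin(1)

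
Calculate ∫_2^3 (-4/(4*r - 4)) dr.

An antiderivative is F(r) = -log(4*r - 4).
Then F(3) - F(2) = (-log(8)) - (-log(4)) = -log(2).

-log(2)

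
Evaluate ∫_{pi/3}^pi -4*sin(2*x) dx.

3

An antiderivative is F(x) = 2*cos(2*x).
Then F(pi) - F(pi/3) = (2) - (-1) = 3.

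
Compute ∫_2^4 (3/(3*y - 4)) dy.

log(4)

An antiderivative is F(y) = log(3*y - 4).
Then F(4) - F(2) = (log(8)) - (log(2)) = log(4).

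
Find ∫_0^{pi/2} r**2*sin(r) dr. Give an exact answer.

-2 + pi

Integrate by parts twice (u = r^2, dv = sin(r) dr).
An antiderivative is F(r) = -r**2*cos(r) + 2*r*sin(r) + 2*cos(r).
Then F(pi/2) - F(0) = (pi) - (2) = -2 + pi.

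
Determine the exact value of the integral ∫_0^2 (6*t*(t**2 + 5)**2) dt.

Let u = t**2 + 5, so du = 2*t dt. When t = 0, u = 5; when t = 2, u = 9.
The integral becomes 3·∫ u**2 du from 5 to 9, with antiderivative u**3.
Back in t: F(t) = (t**2 + 5)**3.
Then F(2) - F(0) = (729) - (125) = 604.

604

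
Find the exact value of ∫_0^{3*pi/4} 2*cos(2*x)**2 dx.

Use the identity cos^2(2*x) = (1 + cos(4*x))/2.
An antiderivative is F(x) = x + sin(4*x)/4.
Then F(3*pi/4) - F(0) = (3*pi/4) - (0) = 3*pi/4.

3*pi/4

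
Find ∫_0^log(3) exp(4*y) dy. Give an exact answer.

20

Let u = exp(y), so du = exp(y) dy. When y = 0, u = 1; when y = log(3), u = 3.
The integral becomes ∫ u**3 du from 1 to 3, with antiderivative u**4/4.
Back in y: F(y) = exp(4*y)/4.
Then F(log(3)) - F(0) = (81/4) - (1/4) = 20.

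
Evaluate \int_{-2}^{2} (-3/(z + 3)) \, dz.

An antiderivative is F(z) = -3*log(z + 3).
Then F(2) - F(-2) = (-3*log(5)) - (0) = -3*log(5).

-3*log(5)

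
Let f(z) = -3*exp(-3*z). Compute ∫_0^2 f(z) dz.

An antiderivative is F(z) = exp(-3*z).
Then F(2) - F(0) = (exp(-6)) - (1) = -1 + exp(-6).

-1 + exp(-6)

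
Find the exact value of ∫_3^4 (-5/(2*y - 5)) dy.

An antiderivative is F(y) = -5*log(2*y - 5)/2.
Then F(4) - F(3) = (-5*log(3)/2) - (0) = -5*log(3)/2.

-5*log(3)/2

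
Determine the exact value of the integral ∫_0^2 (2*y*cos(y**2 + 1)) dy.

sin(5) - sin(1)

Let u = y**2 + 1, so du = 2*y dy. When y = 0, u = 1; when y = 2, u = 5.
The integral becomes ∫ cos(u) du from 1 to 5, with antiderivative sin(u).
Back in y: F(y) = sin(y**2 + 1).
Then F(2) - F(0) = (sin(5)) - (sin(1)) = sin(5) - sin(1).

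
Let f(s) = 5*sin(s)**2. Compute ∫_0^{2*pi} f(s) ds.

Use the identity sin^2(s) = (1 - cos(2*s))/2.
An antiderivative is F(s) = 5*s/2 - 5*sin(2*s)/4.
Then F(2*pi) - F(0) = (5*pi) - (0) = 5*pi.

5*pi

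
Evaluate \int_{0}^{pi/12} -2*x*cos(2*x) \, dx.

Integrate by parts once (u = x, dv = -2*cos(2*x) dx).
An antiderivative is F(x) = -x*sin(2*x) - cos(2*x)/2.
Then F(pi/12) - F(0) = (-sqrt(3)/4 - pi/24) - (-1/2) = -sqrt(3)/4 - pi/24 + 1/2.

-sqrt(3)/4 - pi/24 + 1/2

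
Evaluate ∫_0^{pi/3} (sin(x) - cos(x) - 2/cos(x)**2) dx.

1/2 - 5*sqrt(3)/2

An antiderivative is F(x) = -sin(x) - cos(x) - 2*tan(x).
Then F(pi/3) - F(0) = (-5*sqrt(3)/2 - 1/2) - (-1) = 1/2 - 5*sqrt(3)/2.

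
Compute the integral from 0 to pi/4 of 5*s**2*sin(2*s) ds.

-5/4 + 5*pi/8

Integrate by parts twice (u = s^2, dv = 5*sin(2*s) ds).
An antiderivative is F(s) = -5*s**2*cos(2*s)/2 + 5*s*sin(2*s)/2 + 5*cos(2*s)/4.
Then F(pi/4) - F(0) = (5*pi/8) - (5/4) = -5/4 + 5*pi/8.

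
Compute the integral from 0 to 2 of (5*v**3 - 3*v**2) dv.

By the power rule, an antiderivative is F(v) = 5*v**4/4 - v**3.
Then F(2) - F(0) = (12) - (0) = 12.

12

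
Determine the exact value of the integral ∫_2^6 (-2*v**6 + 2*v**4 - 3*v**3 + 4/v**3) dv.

-24509236/315

By the power rule, an antiderivative is F(v) = -2*v**7/7 + 2*v**5/5 - 3*v**4/4 - 2/v**2.
Then F(6) - F(2) = (-49041323/630) - (-2539/70) = -24509236/315.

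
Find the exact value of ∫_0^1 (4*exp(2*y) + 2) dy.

An antiderivative is F(y) = 2*exp(2*y) + 2*y.
Then F(1) - F(0) = (2 + 2*exp(2)) - (2) = 2*exp(2).

2*exp(2)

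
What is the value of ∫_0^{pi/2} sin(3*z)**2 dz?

pi/4

Use the identity sin^2(3*z) = (1 - cos(6*z))/2.
An antiderivative is F(z) = z/2 - sin(6*z)/12.
Then F(pi/2) - F(0) = (pi/4) - (0) = pi/4.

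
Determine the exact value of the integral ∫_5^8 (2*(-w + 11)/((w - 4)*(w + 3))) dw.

-4*log(11) + 16*log(2)

Factor the denominator: w**2 - w - 12 = (w + 3)(w - 4).
Partial fractions: 2*(-w + 11)/((w - 4)*(w + 3)) = -4/(w + 3) + 2/(w - 4).
An antiderivative is F(w) = 2*log(w - 4) - 4*log(w + 3).
Then F(8) - F(5) = (-4*log(11) + 4*log(2)) - (-12*log(2)) = -4*log(11) + 16*log(2).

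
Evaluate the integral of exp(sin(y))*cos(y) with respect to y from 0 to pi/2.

-1 + E

Let u = sin(y), so du = cos(y) dy. When y = 0, u = 0; when y = pi/2, u = 1.
The integral becomes ∫ exp(u) du from 0 to 1, with antiderivative exp(u).
Back in y: F(y) = exp(sin(y)).
Then F(pi/2) - F(0) = (E) - (1) = -1 + E.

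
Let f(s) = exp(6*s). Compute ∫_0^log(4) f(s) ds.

Let u = exp(s), so du = exp(s) ds. When s = 0, u = 1; when s = log(4), u = 4.
The integral becomes ∫ u**5 du from 1 to 4, with antiderivative u**6/6.
Back in s: F(s) = exp(6*s)/6.
Then F(log(4)) - F(0) = (2048/3) - (1/6) = 1365/2.

1365/2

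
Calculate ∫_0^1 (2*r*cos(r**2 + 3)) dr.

sin(4) - sin(3)

Let u = r**2 + 3, so du = 2*r dr. When r = 0, u = 3; when r = 1, u = 4.
The integral becomes ∫ cos(u) du from 3 to 4, with antiderivative sin(u).
Back in r: F(r) = sin(r**2 + 3).
Then F(1) - F(0) = (sin(4)) - (sin(3)) = sin(4) - sin(3).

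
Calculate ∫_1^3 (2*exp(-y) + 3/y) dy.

-2*exp(-3) + 2*exp(-1) + 3*log(3)

An antiderivative is F(y) = 3*log(y) - 2*exp(-y).
Then F(3) - F(1) = (-2*exp(-3) + 3*log(3)) - (-2*exp(-1)) = -2*exp(-3) + 2*exp(-1) + 3*log(3).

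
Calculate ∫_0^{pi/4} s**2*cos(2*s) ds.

-1/4 + pi**2/32

Integrate by parts twice (u = s^2, dv = cos(2*s) ds).
An antiderivative is F(s) = s**2*sin(2*s)/2 + s*cos(2*s)/2 - sin(2*s)/4.
Then F(pi/4) - F(0) = (-1/4 + pi**2/32) - (0) = -1/4 + pi**2/32.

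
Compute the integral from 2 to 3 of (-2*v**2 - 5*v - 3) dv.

By the power rule, an antiderivative is F(v) = -2*v**3/3 - 5*v**2/2 - 3*v.
Then F(3) - F(2) = (-99/2) - (-64/3) = -169/6.

-169/6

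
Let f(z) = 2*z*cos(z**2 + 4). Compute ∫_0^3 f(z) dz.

sin(13) - sin(4)

Let u = z**2 + 4, so du = 2*z dz. When z = 0, u = 4; when z = 3, u = 13.
The integral becomes ∫ cos(u) du from 4 to 13, with antiderivative sin(u).
Back in z: F(z) = sin(z**2 + 4).
Then F(3) - F(0) = (sin(13)) - (sin(4)) = sin(13) - sin(4).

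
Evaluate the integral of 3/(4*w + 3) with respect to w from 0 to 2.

An antiderivative is F(w) = 3*log(4*w + 3)/4.
Then F(2) - F(0) = (3*log(11)/4) - (3*log(3)/4) = -3*log(3)/4 + 3*log(11)/4.

-3*log(3)/4 + 3*log(11)/4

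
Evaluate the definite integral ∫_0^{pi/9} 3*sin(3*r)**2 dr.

-sqrt(3)/8 + pi/6

Use the identity sin^2(3*r) = (1 - cos(6*r))/2.
An antiderivative is F(r) = 3*r/2 - sin(6*r)/4.
Then F(pi/9) - F(0) = (-sqrt(3)/8 + pi/6) - (0) = -sqrt(3)/8 + pi/6.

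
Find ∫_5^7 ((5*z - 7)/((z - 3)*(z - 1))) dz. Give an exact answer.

log(24)

Factor the denominator: z**2 - 4*z + 3 = (z - 1)(z - 3).
Partial fractions: (5*z - 7)/((z - 3)*(z - 1)) = 1/(z - 1) + 4/(z - 3).
An antiderivative is F(z) = 4*log(z - 3) + log(z - 1).
Then F(7) - F(5) = (log(3) + 9*log(2)) - (log(64)) = log(24).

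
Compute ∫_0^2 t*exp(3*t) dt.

1/9 + 5*exp(6)/9

Integrate by parts once (u = t, dv = exp(3*t) dt).
An antiderivative is F(t) = (3*t - 1)*exp(3*t)/9.
Then F(2) - F(0) = (5*exp(6)/9) - (-1/9) = 1/9 + 5*exp(6)/9.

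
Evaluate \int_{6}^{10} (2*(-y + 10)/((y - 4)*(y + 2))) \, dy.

Factor the denominator: y**2 - 2*y - 8 = (y + 2)(y - 4).
Partial fractions: 2*(-y + 10)/((y - 4)*(y + 2)) = -4/(y + 2) + 2/(y - 4).
An antiderivative is F(y) = 2*log(y - 4) - 4*log(y + 2).
Then F(10) - F(6) = (-6*log(2) - 2*log(3)) - (-10*log(2)) = log(16/9).

log(16/9)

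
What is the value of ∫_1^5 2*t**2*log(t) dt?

Integrate by parts once (u = ln t, dv = 2*t**2 dt).
An antiderivative is F(t) = 2*t**3*(3*log(t) - 1)/9.
Then F(5) - F(1) = (-250/9 + 250*log(5)/3) - (-2/9) = -248/9 + 250*log(5)/3.

-248/9 + 250*log(5)/3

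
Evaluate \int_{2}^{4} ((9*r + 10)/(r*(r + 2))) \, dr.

Factor the denominator: r**2 + 2*r = (r + 2)r.
Partial fractions: (9*r + 10)/(r*(r + 2)) = 4/(r + 2) + 5/r.
An antiderivative is F(r) = 5*log(r) + 4*log(r + 2).
Then F(4) - F(2) = (4*log(3) + 14*log(2)) - (13*log(2)) = log(2) + 4*log(3).

log(2) + 4*log(3)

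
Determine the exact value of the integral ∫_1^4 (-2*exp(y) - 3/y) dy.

-2*exp(4) - 6*log(2) + 2*exp(1)

An antiderivative is F(y) = -2*exp(y) - 3*log(y).
Then F(4) - F(1) = (-2*exp(4) - log(64)) - (-2*exp(1)) = -2*exp(4) - 6*log(2) + 2*exp(1).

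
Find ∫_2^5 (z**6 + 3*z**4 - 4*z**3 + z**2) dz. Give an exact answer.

By the power rule, an antiderivative is F(z) = z**7/7 + 3*z**5/5 - z**4 + z**3/3.
Then F(5) - F(2) = (261500/21) - (2536/105) = 434988/35.

434988/35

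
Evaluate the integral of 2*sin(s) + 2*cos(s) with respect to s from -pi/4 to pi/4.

An antiderivative is F(s) = 2*sin(s) - 2*cos(s).
Then F(pi/4) - F(-pi/4) = (0) - (-2*sqrt(2)) = 2*sqrt(2).

2*sqrt(2)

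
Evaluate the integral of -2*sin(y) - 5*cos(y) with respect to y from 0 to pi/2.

An antiderivative is F(y) = -5*sin(y) + 2*cos(y).
Then F(pi/2) - F(0) = (-5) - (2) = -7.

-7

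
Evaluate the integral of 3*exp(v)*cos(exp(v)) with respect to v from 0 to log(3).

Let u = exp(v), so du = exp(v) dv. When v = 0, u = 1; when v = log(3), u = 3.
The integral becomes 3·∫ cos(u) du from 1 to 3, with antiderivative 3*sin(u).
Back in v: F(v) = 3*sin(exp(v)).
Then F(log(3)) - F(0) = (3*sin(3)) - (3*sin(1)) = -3*sin(1) + 3*sin(3).

-3*sin(1) + 3*sin(3)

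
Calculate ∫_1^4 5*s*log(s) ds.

Integrate by parts once (u = ln s, dv = 5*s ds).
An antiderivative is F(s) = 5*s**2*(2*log(s) - 1)/4.
Then F(4) - F(1) = (-20 + 80*log(2)) - (-5/4) = -75/4 + 80*log(2).

-75/4 + 80*log(2)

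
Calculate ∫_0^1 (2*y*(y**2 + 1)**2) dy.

Let u = y**2 + 1, so du = 2*y dy. When y = 0, u = 1; when y = 1, u = 2.
The integral becomes ∫ u**2 du from 1 to 2, with antiderivative u**3/3.
Back in y: F(y) = (y**2 + 1)**3/3.
Then F(1) - F(0) = (8/3) - (1/3) = 7/3.

7/3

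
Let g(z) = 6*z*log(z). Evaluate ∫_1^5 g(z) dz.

Integrate by parts once (u = ln z, dv = 6*z dz).
An antiderivative is F(z) = 3*z**2*(2*log(z) - 1)/2.
Then F(5) - F(1) = (-75/2 + 75*log(5)) - (-3/2) = -36 + 75*log(5).

-36 + 75*log(5)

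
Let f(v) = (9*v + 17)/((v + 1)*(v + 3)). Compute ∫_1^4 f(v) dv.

-14*log(2) + 4*log(5) + 5*log(7)

Factor the denominator: v**2 + 4*v + 3 = (v + 3)(v + 1).
Partial fractions: (9*v + 17)/((v + 1)*(v + 3)) = 5/(v + 3) + 4/(v + 1).
An antiderivative is F(v) = 4*log(v + 1) + 5*log(v + 3).
Then F(4) - F(1) = (4*log(5) + 5*log(7)) - (14*log(2)) = -14*log(2) + 4*log(5) + 5*log(7).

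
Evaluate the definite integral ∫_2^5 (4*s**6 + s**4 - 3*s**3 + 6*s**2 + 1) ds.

6295599/140

By the power rule, an antiderivative is F(s) = 4*s**7/7 + s**5/5 - 3*s**4/4 + 2*s**3 + s.
Then F(5) - F(2) = (1261515/28) - (2994/35) = 6295599/140.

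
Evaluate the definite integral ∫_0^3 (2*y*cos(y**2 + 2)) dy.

Let u = y**2 + 2, so du = 2*y dy. When y = 0, u = 2; when y = 3, u = 11.
The integral becomes ∫ cos(u) du from 2 to 11, with antiderivative sin(u).
Back in y: F(y) = sin(y**2 + 2).
Then F(3) - F(0) = (sin(11)) - (sin(2)) = sin(11) - sin(2).

sin(11) - sin(2)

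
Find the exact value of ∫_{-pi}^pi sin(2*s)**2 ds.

pi

Use the identity sin^2(2*s) = (1 - cos(4*s))/2.
An antiderivative is F(s) = s/2 - sin(4*s)/8.
Then F(pi) - F(-pi) = (pi/2) - (-pi/2) = pi.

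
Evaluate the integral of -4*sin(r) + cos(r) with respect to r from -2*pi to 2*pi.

0

An antiderivative is F(r) = sin(r) + 4*cos(r).
Then F(2*pi) - F(-2*pi) = (4) - (4) = 0.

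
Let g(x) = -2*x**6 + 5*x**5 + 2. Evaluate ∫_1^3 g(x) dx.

By the power rule, an antiderivative is F(x) = -2*x**7/7 + 5*x**6/6 + 2*x.
Then F(3) - F(1) = (-159/14) - (107/42) = -292/21.

-292/21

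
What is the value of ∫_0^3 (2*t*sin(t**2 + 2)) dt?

cos(2) - cos(11)

Let u = t**2 + 2, so du = 2*t dt. When t = 0, u = 2; when t = 3, u = 11.
The integral becomes ∫ sin(u) du from 2 to 11, with antiderivative -cos(u).
Back in t: F(t) = -cos(t**2 + 2).
Then F(3) - F(0) = (-cos(11)) - (-cos(2)) = cos(2) - cos(11).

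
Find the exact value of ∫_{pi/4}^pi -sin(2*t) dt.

1/2

An antiderivative is F(t) = cos(2*t)/2.
Then F(pi) - F(pi/4) = (1/2) - (0) = 1/2.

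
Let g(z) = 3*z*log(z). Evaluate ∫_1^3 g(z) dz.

-6 + 27*log(3)/2

Integrate by parts once (u = ln z, dv = 3*z dz).
An antiderivative is F(z) = 3*z**2*(2*log(z) - 1)/4.
Then F(3) - F(1) = (-27/4 + 27*log(3)/2) - (-3/4) = -6 + 27*log(3)/2.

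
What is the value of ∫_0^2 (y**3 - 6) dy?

-8

By the power rule, an antiderivative is F(y) = y**4/4 - 6*y.
Then F(2) - F(0) = (-8) - (0) = -8.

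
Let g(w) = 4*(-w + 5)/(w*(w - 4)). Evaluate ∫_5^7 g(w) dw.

Factor the denominator: w**2 - 4*w = w(w - 4).
Partial fractions: 4*(-w + 5)/(w*(w - 4)) = -5/w + 1/(w - 4).
An antiderivative is F(w) = -5*log(w) + log(w - 4).
Then F(7) - F(5) = (-5*log(7) + log(3)) - (-5*log(5)) = -5*log(7) + log(3) + 5*log(5).

-5*log(7) + log(3) + 5*log(5)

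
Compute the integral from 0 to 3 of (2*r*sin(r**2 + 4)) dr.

Let u = r**2 + 4, so du = 2*r dr. When r = 0, u = 4; when r = 3, u = 13.
The integral becomes ∫ sin(u) du from 4 to 13, with antiderivative -cos(u).
Back in r: F(r) = -cos(r**2 + 4).
Then F(3) - F(0) = (-cos(13)) - (-cos(4)) = -cos(13) + cos(4).

-cos(13) + cos(4)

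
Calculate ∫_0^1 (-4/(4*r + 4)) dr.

-log(2)

An antiderivative is F(r) = -log(4*r + 4).
Then F(1) - F(0) = (-log(8)) - (-log(4)) = -log(2).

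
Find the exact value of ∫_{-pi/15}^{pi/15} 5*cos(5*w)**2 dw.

sqrt(3)/4 + pi/3

Use the identity cos^2(5*w) = (1 + cos(10*w))/2.
An antiderivative is F(w) = 5*w/2 + sin(10*w)/4.
Then F(pi/15) - F(-pi/15) = (sqrt(3)/8 + pi/6) - (-pi/6 - sqrt(3)/8) = sqrt(3)/4 + pi/3.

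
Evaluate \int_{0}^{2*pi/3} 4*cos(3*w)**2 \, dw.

4*pi/3

Use the identity cos^2(3*w) = (1 + cos(6*w))/2.
An antiderivative is F(w) = 2*w + sin(6*w)/3.
Then F(2*pi/3) - F(0) = (4*pi/3) - (0) = 4*pi/3.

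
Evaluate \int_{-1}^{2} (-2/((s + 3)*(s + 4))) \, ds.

log(16/25)

Factor the denominator: s**2 + 7*s + 12 = (s + 4)(s + 3).
Partial fractions: -2/((s + 3)*(s + 4)) = 2/(s + 4) - 2/(s + 3).
An antiderivative is F(s) = -2*log(s + 3) + 2*log(s + 4).
Then F(2) - F(-1) = (log(36/25)) - (log(9/4)) = log(16/25).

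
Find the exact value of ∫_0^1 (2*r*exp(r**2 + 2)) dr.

-exp(2) + exp(3)

Let u = r**2 + 2, so du = 2*r dr. When r = 0, u = 2; when r = 1, u = 3.
The integral becomes ∫ exp(u) du from 2 to 3, with antiderivative exp(u).
Back in r: F(r) = exp(r**2 + 2).
Then F(1) - F(0) = (exp(3)) - (exp(2)) = -exp(2) + exp(3).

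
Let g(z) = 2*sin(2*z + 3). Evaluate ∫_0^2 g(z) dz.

cos(3) - cos(7)

Let u = 2*z + 3, so du = 2 dz. When z = 0, u = 3; when z = 2, u = 7.
The integral becomes ∫ sin(u) du from 3 to 7, with antiderivative -cos(u).
Back in z: F(z) = -cos(2*z + 3).
Then F(2) - F(0) = (-cos(7)) - (-cos(3)) = cos(3) - cos(7).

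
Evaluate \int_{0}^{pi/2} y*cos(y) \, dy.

-1 + pi/2

Integrate by parts once (u = y, dv = cos(y) dy).
An antiderivative is F(y) = y*sin(y) + cos(y).
Then F(pi/2) - F(0) = (pi/2) - (1) = -1 + pi/2.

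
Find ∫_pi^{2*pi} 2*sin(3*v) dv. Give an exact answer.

An antiderivative is F(v) = -2*cos(3*v)/3.
Then F(2*pi) - F(pi) = (-2/3) - (2/3) = -4/3.

-4/3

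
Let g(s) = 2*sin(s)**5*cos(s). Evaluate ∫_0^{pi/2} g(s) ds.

Let u = sin(s), so du = cos(s) ds. When s = 0, u = 0; when s = pi/2, u = 1.
The integral becomes 2·∫ u**5 du from 0 to 1, with antiderivative u**6/3.
Back in s: F(s) = sin(s)**6/3.
Then F(pi/2) - F(0) = (1/3) - (0) = 1/3.

1/3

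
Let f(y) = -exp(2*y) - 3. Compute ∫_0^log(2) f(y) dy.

An antiderivative is F(y) = -exp(2*y)/2 - 3*y.
Then F(log(2)) - F(0) = (-log(8) - 2) - (-1/2) = -log(8) - 3/2.

-log(8) - 3/2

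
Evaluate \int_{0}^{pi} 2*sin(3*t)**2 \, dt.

pi

Use the identity sin^2(3*t) = (1 - cos(6*t))/2.
An antiderivative is F(t) = t - sin(6*t)/6.
Then F(pi) - F(0) = (pi) - (0) = pi.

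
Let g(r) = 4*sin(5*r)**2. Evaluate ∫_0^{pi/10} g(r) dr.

Use the identity sin^2(5*r) = (1 - cos(10*r))/2.
An antiderivative is F(r) = 2*r - sin(10*r)/5.
Then F(pi/10) - F(0) = (pi/5) - (0) = pi/5.

pi/5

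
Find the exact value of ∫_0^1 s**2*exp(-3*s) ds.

Integrate by parts twice (u = s^2, dv = exp(-3*s) ds).
An antiderivative is F(s) = (-9*s**2 - 6*s - 2)*exp(-3*s)/27.
Then F(1) - F(0) = (-17*exp(-3)/27) - (-2/27) = 2/27 - 17*exp(-3)/27.

2/27 - 17*exp(-3)/27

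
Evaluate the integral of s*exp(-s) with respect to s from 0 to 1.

1 - 2*exp(-1)

Integrate by parts once (u = s, dv = exp(-s) ds).
An antiderivative is F(s) = (-s - 1)*exp(-s).
Then F(1) - F(0) = (-2*exp(-1)) - (-1) = 1 - 2*exp(-1).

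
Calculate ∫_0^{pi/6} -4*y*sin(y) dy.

-2 + sqrt(3)*pi/3

Integrate by parts once (u = y, dv = -4*sin(y) dy).
An antiderivative is F(y) = 4*y*cos(y) - 4*sin(y).
Then F(pi/6) - F(0) = (-2 + sqrt(3)*pi/3) - (0) = -2 + sqrt(3)*pi/3.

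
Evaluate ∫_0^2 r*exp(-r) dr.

Integrate by parts once (u = r, dv = exp(-r) dr).
An antiderivative is F(r) = (-r - 1)*exp(-r).
Then F(2) - F(0) = (-3*exp(-2)) - (-1) = 1 - 3*exp(-2).

1 - 3*exp(-2)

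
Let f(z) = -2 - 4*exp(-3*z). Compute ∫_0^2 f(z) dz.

An antiderivative is F(z) = -2*z + 4*exp(-3*z)/3.
Then F(2) - F(0) = (-4 + 4*exp(-6)/3) - (4/3) = -16/3 + 4*exp(-6)/3.

-16/3 + 4*exp(-6)/3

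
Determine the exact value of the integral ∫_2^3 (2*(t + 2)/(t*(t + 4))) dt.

log(7/4)

Factor the denominator: t**2 + 4*t = (t + 4)t.
Partial fractions: 2*(t + 2)/(t*(t + 4)) = 1/(t + 4) + 1/t.
An antiderivative is F(t) = log(t) + log(t + 4).
Then F(3) - F(2) = (log(21)) - (log(12)) = log(7/4).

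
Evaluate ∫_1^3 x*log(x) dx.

-2 + 9*log(3)/2

Integrate by parts once (u = ln x, dv = x dx).
An antiderivative is F(x) = x**2*(2*log(x) - 1)/4.
Then F(3) - F(1) = (-9/4 + 9*log(3)/2) - (-1/4) = -2 + 9*log(3)/2.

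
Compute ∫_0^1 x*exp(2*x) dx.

1/4 + exp(2)/4

Integrate by parts once (u = x, dv = exp(2*x) dx).
An antiderivative is F(x) = (2*x - 1)*exp(2*x)/4.
Then F(1) - F(0) = (exp(2)/4) - (-1/4) = 1/4 + exp(2)/4.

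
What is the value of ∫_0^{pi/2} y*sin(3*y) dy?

Integrate by parts once (u = y, dv = sin(3*y) dy).
An antiderivative is F(y) = -y*cos(3*y)/3 + sin(3*y)/9.
Then F(pi/2) - F(0) = (-1/9) - (0) = -1/9.

-1/9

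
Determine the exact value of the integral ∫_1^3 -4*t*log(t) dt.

Integrate by parts once (u = ln t, dv = -4*t dt).
An antiderivative is F(t) = -t**2*(2*log(t) - 1).
Then F(3) - F(1) = (9 - 18*log(3)) - (1) = 8 - 18*log(3).

8 - 18*log(3)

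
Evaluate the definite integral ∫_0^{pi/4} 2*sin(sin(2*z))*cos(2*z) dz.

1 - cos(1)

Let u = sin(2*z), so du = 2*cos(2*z) dz. When z = 0, u = 0; when z = pi/4, u = 1.
The integral becomes ∫ sin(u) du from 0 to 1, with antiderivative -cos(u).
Back in z: F(z) = -cos(sin(2*z)).
Then F(pi/4) - F(0) = (-cos(1)) - (-1) = 1 - cos(1).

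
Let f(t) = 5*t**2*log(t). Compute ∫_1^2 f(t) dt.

Integrate by parts once (u = ln t, dv = 5*t**2 dt).
An antiderivative is F(t) = 5*t**3*(3*log(t) - 1)/9.
Then F(2) - F(1) = (-40/9 + 40*log(2)/3) - (-5/9) = -35/9 + 40*log(2)/3.

-35/9 + 40*log(2)/3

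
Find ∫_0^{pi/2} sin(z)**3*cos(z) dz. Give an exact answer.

Let u = sin(z), so du = cos(z) dz. When z = 0, u = 0; when z = pi/2, u = 1.
The integral becomes ∫ u**3 du from 0 to 1, with antiderivative u**4/4.
Back in z: F(z) = sin(z)**4/4.
Then F(pi/2) - F(0) = (1/4) - (0) = 1/4.

1/4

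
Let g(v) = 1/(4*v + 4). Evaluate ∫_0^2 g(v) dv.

log(3)/4

An antiderivative is F(v) = log(4*v + 4)/4.
Then F(2) - F(0) = (log(12)/4) - (log(2)/2) = log(3)/4.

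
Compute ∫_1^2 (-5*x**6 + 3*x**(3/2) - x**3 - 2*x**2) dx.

-42139/420 + 24*sqrt(2)/5

By the power rule, an antiderivative is F(x) = -5*x**7/7 + 6*x**(5/2)/5 - x**4/4 - 2*x**3/3.
Then F(2) - F(1) = (-2116/21 + 24*sqrt(2)/5) - (-181/420) = -42139/420 + 24*sqrt(2)/5.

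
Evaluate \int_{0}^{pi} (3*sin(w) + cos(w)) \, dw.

An antiderivative is F(w) = sin(w) - 3*cos(w).
Then F(pi) - F(0) = (3) - (-3) = 6.

6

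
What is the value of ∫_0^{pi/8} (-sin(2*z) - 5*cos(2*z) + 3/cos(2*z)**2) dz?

An antiderivative is F(z) = -5*sin(2*z)/2 + cos(2*z)/2 + 3*tan(2*z)/2.
Then F(pi/8) - F(0) = (3/2 - sqrt(2)) - (1/2) = 1 - sqrt(2).

1 - sqrt(2)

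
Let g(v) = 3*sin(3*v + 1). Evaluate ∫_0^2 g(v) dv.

Let u = 3*v + 1, so du = 3 dv. When v = 0, u = 1; when v = 2, u = 7.
The integral becomes ∫ sin(u) du from 1 to 7, with antiderivative -cos(u).
Back in v: F(v) = -cos(3*v + 1).
Then F(2) - F(0) = (-cos(7)) - (-cos(1)) = -cos(7) + cos(1).

-cos(7) + cos(1)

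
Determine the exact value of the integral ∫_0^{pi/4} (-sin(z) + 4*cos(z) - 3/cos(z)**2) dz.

-4 + 5*sqrt(2)/2

An antiderivative is F(z) = 4*sin(z) + cos(z) - 3*tan(z).
Then F(pi/4) - F(0) = (-3 + 5*sqrt(2)/2) - (1) = -4 + 5*sqrt(2)/2.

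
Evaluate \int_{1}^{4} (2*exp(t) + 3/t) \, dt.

An antiderivative is F(t) = 2*exp(t) + 3*log(t).
Then F(4) - F(1) = (log(64) + 2*exp(4)) - (2*exp(1)) = -2*exp(1) + 6*log(2) + 2*exp(4).

-2*exp(1) + 6*log(2) + 2*exp(4)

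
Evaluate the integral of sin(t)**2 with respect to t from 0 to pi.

pi/2

Use the identity sin^2(t) = (1 - cos(2*t))/2.
An antiderivative is F(t) = t/2 - sin(2*t)/4.
Then F(pi) - F(0) = (pi/2) - (0) = pi/2.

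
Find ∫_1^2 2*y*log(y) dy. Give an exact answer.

Integrate by parts once (u = ln y, dv = 2*y dy).
An antiderivative is F(y) = y**2*(2*log(y) - 1)/2.
Then F(2) - F(1) = (-2 + log(16)) - (-1/2) = -3/2 + log(16).

-3/2 + log(16)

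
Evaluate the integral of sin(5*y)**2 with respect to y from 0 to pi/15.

Use the identity sin^2(5*y) = (1 - cos(10*y))/2.
An antiderivative is F(y) = y/2 - sin(10*y)/20.
Then F(pi/15) - F(0) = (-sqrt(3)/40 + pi/30) - (0) = -sqrt(3)/40 + pi/30.

-sqrt(3)/40 + pi/30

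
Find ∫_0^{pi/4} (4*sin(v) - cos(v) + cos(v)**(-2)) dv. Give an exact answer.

5 - 5*sqrt(2)/2

An antiderivative is F(v) = -sin(v) - 4*cos(v) + tan(v).
Then F(pi/4) - F(0) = (1 - 5*sqrt(2)/2) - (-4) = 5 - 5*sqrt(2)/2.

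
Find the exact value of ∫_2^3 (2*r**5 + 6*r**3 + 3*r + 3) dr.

989/3

By the power rule, an antiderivative is F(r) = r**6/3 + 3*r**4/2 + 3*r**2/2 + 3*r.
Then F(3) - F(2) = (387) - (172/3) = 989/3.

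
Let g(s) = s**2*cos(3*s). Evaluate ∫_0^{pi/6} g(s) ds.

Integrate by parts twice (u = s^2, dv = cos(3*s) ds).
An antiderivative is F(s) = s**2*sin(3*s)/3 + 2*s*cos(3*s)/9 - 2*sin(3*s)/27.
Then F(pi/6) - F(0) = (-2/27 + pi**2/108) - (0) = -2/27 + pi**2/108.

-2/27 + pi**2/108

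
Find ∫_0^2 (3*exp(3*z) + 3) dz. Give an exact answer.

An antiderivative is F(z) = exp(3*z) + 3*z.
Then F(2) - F(0) = (6 + exp(6)) - (1) = 5 + exp(6).

5 + exp(6)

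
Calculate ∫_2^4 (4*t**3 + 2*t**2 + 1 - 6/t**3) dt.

By the power rule, an antiderivative is F(t) = t**4 + 2*t**3/3 + t + 3/t**2.
Then F(4) - F(2) = (14537/48) - (289/12) = 13381/48.

13381/48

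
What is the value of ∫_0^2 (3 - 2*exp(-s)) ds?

An antiderivative is F(s) = 3*s + 2*exp(-s).
Then F(2) - F(0) = (2*exp(-2) + 6) - (2) = 2*exp(-2) + 4.

2*exp(-2) + 4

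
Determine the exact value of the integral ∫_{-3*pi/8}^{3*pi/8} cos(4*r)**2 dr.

3*pi/8

Use the identity cos^2(4*r) = (1 + cos(8*r))/2.
An antiderivative is F(r) = r/2 + sin(8*r)/16.
Then F(3*pi/8) - F(-3*pi/8) = (3*pi/16) - (-3*pi/16) = 3*pi/8.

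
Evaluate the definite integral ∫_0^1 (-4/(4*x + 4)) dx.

An antiderivative is F(x) = -log(4*x + 4).
Then F(1) - F(0) = (-log(8)) - (-log(4)) = -log(2).

-log(2)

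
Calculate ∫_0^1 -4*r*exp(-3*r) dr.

Integrate by parts once (u = r, dv = -4*exp(-3*r) dr).
An antiderivative is F(r) = (12*r + 4)*exp(-3*r)/9.
Then F(1) - F(0) = (16*exp(-3)/9) - (4/9) = -4/9 + 16*exp(-3)/9.

-4/9 + 16*exp(-3)/9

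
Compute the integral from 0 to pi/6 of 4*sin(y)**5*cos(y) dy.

Let u = sin(y), so du = cos(y) dy. When y = 0, u = 0; when y = pi/6, u = 1/2.
The integral becomes 4·∫ u**5 du from 0 to 1/2, with antiderivative 2*u**6/3.
Back in y: F(y) = 2*sin(y)**6/3.
Then F(pi/6) - F(0) = (1/96) - (0) = 1/96.

1/96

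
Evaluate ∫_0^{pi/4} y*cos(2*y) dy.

-1/4 + pi/8

Integrate by parts once (u = y, dv = cos(2*y) dy).
An antiderivative is F(y) = y*sin(2*y)/2 + cos(2*y)/4.
Then F(pi/4) - F(0) = (pi/8) - (1/4) = -1/4 + pi/8.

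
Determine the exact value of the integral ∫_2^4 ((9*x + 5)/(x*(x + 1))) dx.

Factor the denominator: x**2 + x = (x + 1)x.
Partial fractions: (9*x + 5)/(x*(x + 1)) = 4/(x + 1) + 5/x.
An antiderivative is F(x) = 5*log(x) + 4*log(x + 1).
Then F(4) - F(2) = (4*log(5) + 10*log(2)) - (5*log(2) + 4*log(3)) = -4*log(3) + 5*log(2) + 4*log(5).

-4*log(3) + 5*log(2) + 4*log(5)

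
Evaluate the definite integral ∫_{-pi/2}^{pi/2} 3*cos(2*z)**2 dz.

3*pi/2

Use the identity cos^2(2*z) = (1 + cos(4*z))/2.
An antiderivative is F(z) = 3*z/2 + 3*sin(4*z)/8.
Then F(pi/2) - F(-pi/2) = (3*pi/4) - (-3*pi/4) = 3*pi/2.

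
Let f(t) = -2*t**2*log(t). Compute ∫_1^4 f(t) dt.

14 - 256*log(2)/3

Integrate by parts once (u = ln t, dv = -2*t**2 dt).
An antiderivative is F(t) = -2*t**3*(3*log(t) - 1)/9.
Then F(4) - F(1) = (128/9 - 256*log(2)/3) - (2/9) = 14 - 256*log(2)/3.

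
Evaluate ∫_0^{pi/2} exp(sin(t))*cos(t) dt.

-1 + E

Let u = sin(t), so du = cos(t) dt. When t = 0, u = 0; when t = pi/2, u = 1.
The integral becomes ∫ exp(u) du from 0 to 1, with antiderivative exp(u).
Back in t: F(t) = exp(sin(t)).
Then F(pi/2) - F(0) = (E) - (1) = -1 + E.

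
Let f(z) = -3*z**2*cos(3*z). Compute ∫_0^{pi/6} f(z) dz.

2/9 - pi**2/36

Integrate by parts twice (u = z^2, dv = -3*cos(3*z) dz).
An antiderivative is F(z) = -z**2*sin(3*z) - 2*z*cos(3*z)/3 + 2*sin(3*z)/9.
Then F(pi/6) - F(0) = (2/9 - pi**2/36) - (0) = 2/9 - pi**2/36.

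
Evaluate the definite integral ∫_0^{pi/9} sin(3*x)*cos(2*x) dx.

Use the identity sin(3*x)cos(2*x) = [sin(5*x) + sin(x)]/2.
An antiderivative is F(x) = -cos(x)/2 - cos(5*x)/10.
Then F(pi/9) - F(0) = (-cos(pi/9)/2 + sin(pi/18)/10) - (-3/5) = -cos(pi/9)/2 + sin(pi/18)/10 + 3/5.

-cos(pi/9)/2 + sin(pi/18)/10 + 3/5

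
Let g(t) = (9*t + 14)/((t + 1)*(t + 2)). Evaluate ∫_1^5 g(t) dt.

Factor the denominator: t**2 + 3*t + 2 = (t + 2)(t + 1).
Partial fractions: (9*t + 14)/((t + 1)*(t + 2)) = 4/(t + 2) + 5/(t + 1).
An antiderivative is F(t) = 5*log(t + 1) + 4*log(t + 2).
Then F(5) - F(1) = (5*log(2) + 5*log(3) + 4*log(7)) - (5*log(2) + 4*log(3)) = log(3) + 4*log(7).

log(3) + 4*log(7)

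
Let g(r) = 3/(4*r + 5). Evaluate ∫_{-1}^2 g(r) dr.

3*log(13)/4

An antiderivative is F(r) = 3*log(4*r + 5)/4.
Then F(2) - F(-1) = (3*log(13)/4) - (0) = 3*log(13)/4.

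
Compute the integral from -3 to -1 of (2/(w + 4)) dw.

An antiderivative is F(w) = 2*log(w + 4).
Then F(-1) - F(-3) = (log(9)) - (0) = log(9).

log(9)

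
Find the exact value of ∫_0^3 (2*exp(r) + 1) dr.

An antiderivative is F(r) = r + 2*exp(r).
Then F(3) - F(0) = (3 + 2*exp(3)) - (2) = 1 + 2*exp(3).

1 + 2*exp(3)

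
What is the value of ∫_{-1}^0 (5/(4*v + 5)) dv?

5*log(5)/4

An antiderivative is F(v) = 5*log(4*v + 5)/4.
Then F(0) - F(-1) = (5*log(5)/4) - (0) = 5*log(5)/4.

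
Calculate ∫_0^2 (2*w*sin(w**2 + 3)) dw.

cos(3) - cos(7)

Let u = w**2 + 3, so du = 2*w dw. When w = 0, u = 3; when w = 2, u = 7.
The integral becomes ∫ sin(u) du from 3 to 7, with antiderivative -cos(u).
Back in w: F(w) = -cos(w**2 + 3).
Then F(2) - F(0) = (-cos(7)) - (-cos(3)) = cos(3) - cos(7).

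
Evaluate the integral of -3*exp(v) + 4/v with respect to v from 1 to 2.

An antiderivative is F(v) = -3*exp(v) + 4*log(v).
Then F(2) - F(1) = (-3*exp(2) + log(16)) - (-3*exp(1)) = -3*exp(2) + log(16) + 3*exp(1).

-3*exp(2) + log(16) + 3*exp(1)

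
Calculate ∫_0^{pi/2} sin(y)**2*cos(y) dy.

1/3

Let u = sin(y), so du = cos(y) dy. When y = 0, u = 0; when y = pi/2, u = 1.
The integral becomes ∫ u**2 du from 0 to 1, with antiderivative u**3/3.
Back in y: F(y) = sin(y)**3/3.
Then F(pi/2) - F(0) = (1/3) - (0) = 1/3.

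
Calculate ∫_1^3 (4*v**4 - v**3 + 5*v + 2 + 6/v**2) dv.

1008/5

By the power rule, an antiderivative is F(v) = 4*v**5/5 - v**4/4 + 5*v**2/2 + 2*v - 6/v.
Then F(3) - F(1) = (4013/20) - (-19/20) = 1008/5.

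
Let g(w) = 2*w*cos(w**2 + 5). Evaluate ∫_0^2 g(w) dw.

Let u = w**2 + 5, so du = 2*w dw. When w = 0, u = 5; when w = 2, u = 9.
The integral becomes ∫ cos(u) du from 5 to 9, with antiderivative sin(u).
Back in w: F(w) = sin(w**2 + 5).
Then F(2) - F(0) = (sin(9)) - (sin(5)) = sin(9) - sin(5).

sin(9) - sin(5)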